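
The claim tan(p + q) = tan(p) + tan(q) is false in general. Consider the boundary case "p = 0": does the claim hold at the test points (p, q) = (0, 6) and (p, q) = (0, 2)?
Yes, holds at both test points

At (0, 6): LHS = tan(6) ≈ -0.291, RHS = tan(6) ≈ -0.291 → equal
At (0, 2): LHS = tan(2) ≈ -2.185, RHS = tan(2) ≈ -2.185 → equal

So the claim does hold at both of these boundary points, even though it is not an identity.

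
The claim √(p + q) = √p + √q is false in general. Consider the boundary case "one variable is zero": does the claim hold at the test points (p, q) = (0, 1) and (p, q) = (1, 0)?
Yes, holds at both test points

At (0, 1): LHS = 1, RHS = 1 → equal
At (1, 0): LHS = 1, RHS = 1 → equal

So the claim does hold at both of these boundary points, even though it is not an identity.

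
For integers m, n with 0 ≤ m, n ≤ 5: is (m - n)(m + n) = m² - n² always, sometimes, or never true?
The identity holds for every pair in the range. For instance at (m, n) = (4, 0): both sides equal 16.

Answer: Always true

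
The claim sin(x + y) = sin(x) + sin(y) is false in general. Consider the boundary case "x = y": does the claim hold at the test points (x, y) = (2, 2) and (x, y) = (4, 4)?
At (2, 2): LHS = sin(4) ≈ -0.7568 ≠ RHS = 2·sin(2) ≈ 1.819
At (4, 4): LHS = sin(8) ≈ 0.9894 ≠ RHS = 2·sin(4) ≈ -1.514

Answer: No, fails at both test points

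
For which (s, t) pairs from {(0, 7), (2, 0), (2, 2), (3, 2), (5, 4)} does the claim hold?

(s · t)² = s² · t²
All pairs

Testing each pair:
(0, 7): LHS = 0, RHS = 0 → holds
(2, 0): LHS = 0, RHS = 0 → holds
(2, 2): LHS = 16, RHS = 16 → holds
(3, 2): LHS = 36, RHS = 36 → holds
(5, 4): LHS = 400, RHS = 400 → holds

Every pair satisfies the claim.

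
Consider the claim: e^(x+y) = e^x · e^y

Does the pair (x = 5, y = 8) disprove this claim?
Substituting x = 5, y = 8:
LHS = e^(5+8) = e^13 ≈ 442413.4
RHS = e^5 · e^8 = e^13 ≈ 442413.4

The sides agree, so this pair does not disprove the claim.

Answer: No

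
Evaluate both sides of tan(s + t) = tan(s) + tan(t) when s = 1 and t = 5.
LHS = tan(1 + 5) = tan(6) ≈ -0.291
RHS = tan(1) + tan(5) ≈ -1.823

LHS ≠ RHS (they differ by about 1.532), so the equation does not hold here.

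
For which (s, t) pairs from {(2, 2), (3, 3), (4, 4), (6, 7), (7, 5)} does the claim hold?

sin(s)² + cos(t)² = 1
(2, 2), (3, 3), (4, 4)

Testing each pair:
(2, 2): LHS = cos(2)² + sin(2)² = 1, RHS = 1 → holds
(3, 3): LHS = sin(3)² + cos(3)² = 1, RHS = 1 → holds
(4, 4): LHS = cos(4)² + sin(4)² = 1, RHS = 1 → holds
(6, 7): LHS = sin(6)² + cos(7)² ≈ 0.6464, RHS = 1 → fails
(7, 5): LHS = cos(5)² + sin(7)² ≈ 0.5121, RHS = 1 → fails

3 of 5 pairs satisfy the claim.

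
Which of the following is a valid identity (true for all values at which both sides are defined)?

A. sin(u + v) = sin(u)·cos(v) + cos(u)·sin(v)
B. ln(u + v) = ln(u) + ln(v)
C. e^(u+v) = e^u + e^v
A: holds — e.g. at (1, 1), both sides equal sin(2) ≈ 0.9093.
B: fails at (2, 7) — LHS = ln(9) ≈ 2.197, RHS = ln(2) + ln(7) ≈ 2.639.
C: fails at (2, 5) — LHS = e^7 ≈ 1097, RHS = e^2 + e^5 ≈ 155.8.

Answer: A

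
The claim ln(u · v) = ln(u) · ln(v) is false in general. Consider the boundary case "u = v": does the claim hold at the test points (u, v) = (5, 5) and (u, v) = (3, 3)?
At (5, 5): LHS = ln(25) ≈ 3.219 ≠ RHS = ln(5)² ≈ 2.59
At (3, 3): LHS = ln(9) ≈ 2.197 ≠ RHS = ln(3)² ≈ 1.207

Answer: No, fails at both test points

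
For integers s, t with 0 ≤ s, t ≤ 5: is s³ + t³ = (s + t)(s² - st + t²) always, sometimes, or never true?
The identity holds for every pair in the range. For instance at (s, t) = (5, 0): both sides equal 125.

Answer: Always true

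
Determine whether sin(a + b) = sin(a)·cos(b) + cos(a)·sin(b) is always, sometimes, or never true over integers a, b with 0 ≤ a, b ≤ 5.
Always true

The identity holds for every pair in the range. For instance at (a, b) = (2, 5): both sides equal sin(7) ≈ 0.657.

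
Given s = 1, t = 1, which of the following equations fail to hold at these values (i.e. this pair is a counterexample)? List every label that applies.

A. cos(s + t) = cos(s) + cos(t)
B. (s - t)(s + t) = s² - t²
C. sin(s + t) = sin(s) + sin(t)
A, C

Evaluating each claim at the given values:
A. LHS = cos(2) ≈ -0.4161, RHS = 2·cos(1) ≈ 1.081 → fails here (LHS ≠ RHS)
B. LHS = 0, RHS = 0 → holds here (LHS = RHS)
C. LHS = sin(2) ≈ 0.9093, RHS = 2·sin(1) ≈ 1.683 → fails here (LHS ≠ RHS)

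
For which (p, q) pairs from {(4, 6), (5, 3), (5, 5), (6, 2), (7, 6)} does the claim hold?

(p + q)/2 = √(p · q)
Testing each pair:
(4, 6): LHS = 5, RHS = 2·√(6) ≈ 4.899 → fails
(5, 3): LHS = 4, RHS = √(15) ≈ 3.873 → fails
(5, 5): LHS = 5, RHS = 5 → holds
(6, 2): LHS = 4, RHS = 2·√(3) ≈ 3.464 → fails
(7, 6): LHS = 13/2, RHS = √(42) ≈ 6.481 → fails

1 of 5 pairs satisfies the claim.

Answer: (5, 5)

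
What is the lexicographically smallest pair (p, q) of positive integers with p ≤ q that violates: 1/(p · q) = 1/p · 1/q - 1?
Substituting (1, 1) into the claim:
LHS = 1/(1 · 1) = 1
RHS = 1/1 · 1/1 - 1 = 0

Since LHS ≠ RHS, this pair disproves the claim, and no lexicographically smaller pair (p ≤ q, positive integers) does.

For instance (5, 8) is also a counterexample (LHS = 1/40, RHS = -39/40), but it's lexicographically larger.

Answer: (p, q) = (1, 1)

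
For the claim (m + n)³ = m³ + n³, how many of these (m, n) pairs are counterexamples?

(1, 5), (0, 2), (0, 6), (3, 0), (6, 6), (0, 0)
Testing each pair:
(1, 5): LHS = 216, RHS = 126 → counterexample
(0, 2): LHS = 8, RHS = 8 → satisfies claim
(0, 6): LHS = 216, RHS = 216 → satisfies claim
(3, 0): LHS = 27, RHS = 27 → satisfies claim
(6, 6): LHS = 1728, RHS = 432 → counterexample
(0, 0): LHS = 0, RHS = 0 → satisfies claim

That makes 2 counterexamples.

Answer: 2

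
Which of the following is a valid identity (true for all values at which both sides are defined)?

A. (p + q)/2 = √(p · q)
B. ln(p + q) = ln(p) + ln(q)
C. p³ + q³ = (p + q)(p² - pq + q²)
A: fails at (2, 7) — LHS = 9/2, RHS = √(14) ≈ 3.742.
B: fails at (2, 4) — LHS = ln(6) ≈ 1.792, RHS = ln(2) + ln(4) ≈ 2.079.
C: holds — e.g. at (3, 4), both sides equal 91.

Answer: C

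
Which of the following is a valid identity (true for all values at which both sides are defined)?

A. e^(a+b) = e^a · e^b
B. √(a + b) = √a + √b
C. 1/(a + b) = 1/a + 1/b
A

A: holds — e.g. at (3, 7), both sides equal e^10 ≈ 22026.5.
B: fails at (1, 1) — LHS = √(2) ≈ 1.414, RHS = 2.
C: fails at (4, 5) — LHS = 1/9, RHS = 9/20.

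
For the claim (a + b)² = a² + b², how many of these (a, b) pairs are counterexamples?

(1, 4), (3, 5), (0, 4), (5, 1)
3

Testing each pair:
(1, 4): LHS = 25, RHS = 17 → counterexample
(3, 5): LHS = 64, RHS = 34 → counterexample
(0, 4): LHS = 16, RHS = 16 → satisfies claim
(5, 1): LHS = 36, RHS = 26 → counterexample

That makes 3 counterexamples.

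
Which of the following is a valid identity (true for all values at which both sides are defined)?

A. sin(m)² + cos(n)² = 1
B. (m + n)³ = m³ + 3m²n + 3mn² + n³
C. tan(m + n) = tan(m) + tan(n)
A: fails at (2, 5) — LHS = cos(5)² + sin(2)² ≈ 0.9073, RHS = 1.
B: holds — e.g. at (3, 7), both sides equal 1000.
C: fails at (4, 6) — LHS = tan(10) ≈ 0.6484, RHS = tan(6) + tan(4) ≈ 0.8668.

Answer: B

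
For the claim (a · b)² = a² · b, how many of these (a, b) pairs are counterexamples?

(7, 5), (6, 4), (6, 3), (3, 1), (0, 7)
3

Testing each pair:
(7, 5): LHS = 1225, RHS = 245 → counterexample
(6, 4): LHS = 576, RHS = 144 → counterexample
(6, 3): LHS = 324, RHS = 108 → counterexample
(3, 1): LHS = 9, RHS = 9 → satisfies claim
(0, 7): LHS = 0, RHS = 0 → satisfies claim

That makes 3 counterexamples.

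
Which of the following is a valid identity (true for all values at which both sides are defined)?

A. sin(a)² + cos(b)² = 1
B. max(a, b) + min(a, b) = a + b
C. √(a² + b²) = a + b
A: fails at (5, 8) — LHS = cos(8)² + sin(5)² ≈ 0.9407, RHS = 1.
B: holds — e.g. at (5, 5), both sides equal 10.
C: fails at (2, 4) — LHS = 2·√(5) ≈ 4.472, RHS = 6.

Answer: B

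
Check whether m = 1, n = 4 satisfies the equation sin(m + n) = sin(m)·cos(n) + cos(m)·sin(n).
Substituting m = 1, n = 4:

LHS = sin(1 + 4) = sin(5) ≈ -0.9589
RHS = sin(1)·cos(4) + cos(1)·sin(4) = sin(1)·cos(4) + sin(4)·cos(1) ≈ -0.9589

LHS = RHS, so the equation holds at this point.

Answer: Holds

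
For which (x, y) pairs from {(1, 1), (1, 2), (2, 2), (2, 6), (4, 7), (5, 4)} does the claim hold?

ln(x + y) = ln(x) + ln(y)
Testing each pair:
(1, 1): LHS = ln(2) ≈ 0.6931, RHS = 0 → fails
(1, 2): LHS = ln(3) ≈ 1.099, RHS = ln(2) ≈ 0.6931 → fails
(2, 2): LHS = ln(4) ≈ 1.386, RHS = 2·ln(2) ≈ 1.386 → holds
(2, 6): LHS = ln(8) ≈ 2.079, RHS = ln(2) + ln(6) ≈ 2.485 → fails
(4, 7): LHS = ln(11) ≈ 2.398, RHS = ln(4) + ln(7) ≈ 3.332 → fails
(5, 4): LHS = ln(9) ≈ 2.197, RHS = ln(4) + ln(5) ≈ 2.996 → fails

1 of 6 pairs satisfies the claim.

Answer: (2, 2)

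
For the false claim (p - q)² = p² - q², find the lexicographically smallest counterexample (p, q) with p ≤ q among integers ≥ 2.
(p, q) = (2, 3)

Substituting (2, 3) into the claim:
LHS = (2 - 3)² = 1
RHS = 2² - 3² = -5

Since LHS ≠ RHS, this pair disproves the claim, and no lexicographically smaller pair (p ≤ q, integers ≥ 2) does.

For instance (2, 9) is also a counterexample (LHS = 49, RHS = -77), but it's lexicographically larger.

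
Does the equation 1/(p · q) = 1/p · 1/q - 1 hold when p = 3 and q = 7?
Fails

Substituting p = 3, q = 7:

LHS = 1/(3 · 7) = 1/21
RHS = 1/3 · 1/7 - 1 = -20/21

LHS ≠ RHS, so the equation does not hold at this point.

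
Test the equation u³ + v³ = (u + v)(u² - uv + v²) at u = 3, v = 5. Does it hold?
Substituting u = 3, v = 5:

LHS = 3³ + 5³ = 152
RHS = (3 + 5)(3² - 3·5 + 5²) = 152

LHS = RHS, so the equation holds at this point.

Answer: Holds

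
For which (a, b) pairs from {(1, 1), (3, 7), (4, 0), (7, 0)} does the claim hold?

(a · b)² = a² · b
Testing each pair:
(1, 1): LHS = 1, RHS = 1 → holds
(3, 7): LHS = 441, RHS = 63 → fails
(4, 0): LHS = 0, RHS = 0 → holds
(7, 0): LHS = 0, RHS = 0 → holds

3 of 4 pairs satisfy the claim.

Answer: (1, 1), (4, 0), (7, 0)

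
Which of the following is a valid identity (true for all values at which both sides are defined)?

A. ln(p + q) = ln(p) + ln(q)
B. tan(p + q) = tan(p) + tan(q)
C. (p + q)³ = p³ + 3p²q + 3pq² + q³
C

A: fails at (3, 5) — LHS = ln(8) ≈ 2.079, RHS = ln(3) + ln(5) ≈ 2.708.
B: fails at (1, 3) — LHS = tan(4) ≈ 1.158, RHS = tan(3) + tan(1) ≈ 1.415.
C: holds — e.g. at (2, 2), both sides equal 64.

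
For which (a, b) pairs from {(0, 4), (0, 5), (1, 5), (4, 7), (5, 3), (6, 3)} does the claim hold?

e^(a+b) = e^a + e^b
Testing each pair:
(0, 4): LHS = e^4 ≈ 54.6, RHS = 1 + e^4 ≈ 55.6 → fails
(0, 5): LHS = e^5 ≈ 148.4, RHS = 1 + e^5 ≈ 149.4 → fails
(1, 5): LHS = e^6 ≈ 403.4, RHS = e + e^5 ≈ 151.1 → fails
(4, 7): LHS = e^11 ≈ 59874.1, RHS = e^4 + e^7 ≈ 1151 → fails
(5, 3): LHS = e^8 ≈ 2981, RHS = e^3 + e^5 ≈ 168.5 → fails
(6, 3): LHS = e^9 ≈ 8103, RHS = e^3 + e^6 ≈ 423.5 → fails

No pair satisfies the claim.

Answer: None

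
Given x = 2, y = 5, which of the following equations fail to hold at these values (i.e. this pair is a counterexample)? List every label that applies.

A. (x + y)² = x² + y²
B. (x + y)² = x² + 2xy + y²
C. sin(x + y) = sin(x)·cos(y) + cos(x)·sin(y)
A

Evaluating each claim at the given values:
A. LHS = 49, RHS = 29 → fails here (LHS ≠ RHS)
B. LHS = 49, RHS = 49 → holds here (LHS = RHS)
C. LHS = sin(7) ≈ 0.657, RHS = sin(2)·cos(5) + sin(5)·cos(2) ≈ 0.657 → holds here (LHS = RHS)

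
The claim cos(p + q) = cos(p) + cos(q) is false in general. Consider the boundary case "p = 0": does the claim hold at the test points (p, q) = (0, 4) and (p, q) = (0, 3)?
At (0, 4): LHS = cos(4) ≈ -0.6536 ≠ RHS = cos(4) + 1 ≈ 0.3464
At (0, 3): LHS = cos(3) ≈ -0.99 ≠ RHS = cos(3) + 1 ≈ 0.01001

Answer: No, fails at both test points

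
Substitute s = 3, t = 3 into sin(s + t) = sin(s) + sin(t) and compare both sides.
LHS = sin(3 + 3) = sin(6) ≈ -0.2794
RHS = sin(3) + sin(3) = 2·sin(3) ≈ 0.2822

LHS ≠ RHS (they differ by about 0.5617), so the equation does not hold here.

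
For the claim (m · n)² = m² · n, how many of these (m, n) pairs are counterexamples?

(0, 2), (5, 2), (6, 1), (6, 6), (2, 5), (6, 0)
3

Testing each pair:
(0, 2): LHS = 0, RHS = 0 → satisfies claim
(5, 2): LHS = 100, RHS = 50 → counterexample
(6, 1): LHS = 36, RHS = 36 → satisfies claim
(6, 6): LHS = 1296, RHS = 216 → counterexample
(2, 5): LHS = 100, RHS = 20 → counterexample
(6, 0): LHS = 0, RHS = 0 → satisfies claim

That makes 3 counterexamples.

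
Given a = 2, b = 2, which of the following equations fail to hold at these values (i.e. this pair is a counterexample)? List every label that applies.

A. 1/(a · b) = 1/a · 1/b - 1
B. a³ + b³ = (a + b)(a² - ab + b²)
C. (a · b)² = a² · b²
Evaluating each claim at the given values:
A. LHS = 1/4, RHS = -3/4 → fails here (LHS ≠ RHS)
B. LHS = 16, RHS = 16 → holds here (LHS = RHS)
C. LHS = 16, RHS = 16 → holds here (LHS = RHS)

Answer: A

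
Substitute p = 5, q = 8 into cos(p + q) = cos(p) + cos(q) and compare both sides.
LHS = cos(5 + 8) = cos(13) ≈ 0.9074
RHS = cos(5) + cos(8) ≈ 0.1382

LHS ≠ RHS (they differ by about 0.7693), so the equation does not hold here.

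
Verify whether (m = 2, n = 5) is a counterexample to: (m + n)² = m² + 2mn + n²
No

Substituting m = 2, n = 5:
LHS = (2 + 5)² = 49
RHS = 2² + 2·2·5 + 5² = 49

The sides agree, so this pair does not disprove the claim.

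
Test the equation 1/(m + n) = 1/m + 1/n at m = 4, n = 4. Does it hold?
Fails

Substituting m = 4, n = 4:

LHS = 1/(4 + 4) = 1/8
RHS = 1/4 + 1/4 = 1/2

LHS ≠ RHS, so the equation does not hold at this point.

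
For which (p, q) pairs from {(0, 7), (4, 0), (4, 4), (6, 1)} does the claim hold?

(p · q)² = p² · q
Testing each pair:
(0, 7): LHS = 0, RHS = 0 → holds
(4, 0): LHS = 0, RHS = 0 → holds
(4, 4): LHS = 256, RHS = 64 → fails
(6, 1): LHS = 36, RHS = 36 → holds

3 of 4 pairs satisfy the claim.

Answer: (0, 7), (4, 0), (6, 1)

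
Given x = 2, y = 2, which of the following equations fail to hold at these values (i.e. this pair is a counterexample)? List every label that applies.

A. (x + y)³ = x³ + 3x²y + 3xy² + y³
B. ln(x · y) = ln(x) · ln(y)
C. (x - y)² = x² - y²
Evaluating each claim at the given values:
A. LHS = 64, RHS = 64 → holds here (LHS = RHS)
B. LHS = ln(4) ≈ 1.386, RHS = ln(2)² ≈ 0.4805 → fails here (LHS ≠ RHS)
C. LHS = 0, RHS = 0 → holds here (LHS = RHS)

Answer: B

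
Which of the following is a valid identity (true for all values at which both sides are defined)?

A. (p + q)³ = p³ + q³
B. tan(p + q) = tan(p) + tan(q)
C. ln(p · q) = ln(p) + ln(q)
C

A: fails at (4, 6) — LHS = 1000, RHS = 280.
B: fails at (1, 4) — LHS = tan(5) ≈ -3.381, RHS = tan(4) + tan(1) ≈ 2.715.
C: holds — e.g. at (2, 2), both sides equal ln(4) ≈ 1.386.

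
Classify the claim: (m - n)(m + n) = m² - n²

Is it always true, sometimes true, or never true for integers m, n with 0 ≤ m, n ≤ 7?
The identity holds for every pair in the range. For instance at (m, n) = (7, 7): both sides equal 0.

Answer: Always true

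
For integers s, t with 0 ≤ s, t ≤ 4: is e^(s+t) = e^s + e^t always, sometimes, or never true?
Never true

The claim fails for every pair in the range. For instance at (s, t) = (0, 4): LHS = e^4 ≈ 54.6, RHS = 1 + e^4 ≈ 55.6.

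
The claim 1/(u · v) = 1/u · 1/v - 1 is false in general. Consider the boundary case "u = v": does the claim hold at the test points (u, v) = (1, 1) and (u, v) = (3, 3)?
At (1, 1): LHS = 1 ≠ RHS = 0
At (3, 3): LHS = 1/9 ≠ RHS = -8/9

Answer: No, fails at both test points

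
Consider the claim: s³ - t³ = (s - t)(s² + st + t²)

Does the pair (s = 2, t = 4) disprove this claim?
No

Substituting s = 2, t = 4:
LHS = 2³ - 4³ = -56
RHS = (2 - 4)(2² + 2·4 + 4²) = -56

The sides agree, so this pair does not disprove the claim.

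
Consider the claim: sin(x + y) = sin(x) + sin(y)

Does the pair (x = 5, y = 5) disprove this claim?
Substituting x = 5, y = 5:
LHS = sin(5 + 5) = sin(10) ≈ -0.544
RHS = sin(5) + sin(5) = 2·sin(5) ≈ -1.918

Since LHS ≠ RHS, this pair disproves the claim.

Answer: Yes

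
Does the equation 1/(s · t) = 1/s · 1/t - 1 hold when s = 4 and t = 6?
Substituting s = 4, t = 6:

LHS = 1/(4 · 6) = 1/24
RHS = 1/4 · 1/6 - 1 = -23/24

LHS ≠ RHS, so the equation does not hold at this point.

Answer: Fails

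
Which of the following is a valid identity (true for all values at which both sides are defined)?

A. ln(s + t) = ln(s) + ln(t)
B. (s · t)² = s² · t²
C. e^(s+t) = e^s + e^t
A: fails at (4, 4) — LHS = ln(8) ≈ 2.079, RHS = 2·ln(4) ≈ 2.773.
B: holds — e.g. at (1, 5), both sides equal 25.
C: fails at (4, 5) — LHS = e^9 ≈ 8103, RHS = e^4 + e^5 ≈ 203.

Answer: B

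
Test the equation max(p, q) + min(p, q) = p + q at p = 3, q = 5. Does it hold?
Holds

Substituting p = 3, q = 5:

LHS = max(3, 5) + min(3, 5) = 8
RHS = 3 + 5 = 8

LHS = RHS, so the equation holds at this point.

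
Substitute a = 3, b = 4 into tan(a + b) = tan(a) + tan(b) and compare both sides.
LHS = tan(3 + 4) = tan(7) ≈ 0.8714
RHS = tan(3) + tan(4) ≈ 1.015

LHS ≠ RHS (they differ by about 0.1438), so the equation does not hold here.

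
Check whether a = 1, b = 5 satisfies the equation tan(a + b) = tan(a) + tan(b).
Fails

Substituting a = 1, b = 5:

LHS = tan(1 + 5) = tan(6) ≈ -0.291
RHS = tan(1) + tan(5) ≈ -1.823

LHS ≠ RHS, so the equation does not hold at this point.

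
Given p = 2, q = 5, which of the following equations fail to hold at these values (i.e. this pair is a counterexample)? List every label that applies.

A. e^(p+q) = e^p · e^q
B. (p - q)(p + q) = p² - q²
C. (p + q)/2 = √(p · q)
Evaluating each claim at the given values:
A. LHS = e^7 ≈ 1097, RHS = e^7 ≈ 1097 → holds here (LHS = RHS)
B. LHS = -21, RHS = -21 → holds here (LHS = RHS)
C. LHS = 7/2, RHS = √(10) ≈ 3.162 → fails here (LHS ≠ RHS)

Answer: C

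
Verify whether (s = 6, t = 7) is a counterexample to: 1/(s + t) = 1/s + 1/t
Yes

Substituting s = 6, t = 7:
LHS = 1/(6 + 7) = 1/13
RHS = 1/6 + 1/7 = 13/42

Since LHS ≠ RHS, this pair disproves the claim.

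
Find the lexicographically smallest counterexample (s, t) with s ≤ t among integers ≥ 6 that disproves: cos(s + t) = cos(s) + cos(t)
(s, t) = (6, 6)

Substituting (6, 6) into the claim:
LHS = cos(6 + 6) = cos(12) ≈ 0.8439
RHS = cos(6) + cos(6) = 2·cos(6) ≈ 1.92

Since LHS ≠ RHS, this pair disproves the claim, and no lexicographically smaller pair (s ≤ t, integers ≥ 6) does.

For instance (10, 12) is also a counterexample (LHS = cos(22) ≈ -1, RHS = cos(10) + cos(12) ≈ 0.004782), but it's lexicographically larger.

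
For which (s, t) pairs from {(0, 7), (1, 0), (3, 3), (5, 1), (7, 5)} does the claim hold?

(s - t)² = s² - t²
(1, 0), (3, 3)

Testing each pair:
(0, 7): LHS = 49, RHS = -49 → fails
(1, 0): LHS = 1, RHS = 1 → holds
(3, 3): LHS = 0, RHS = 0 → holds
(5, 1): LHS = 16, RHS = 24 → fails
(7, 5): LHS = 4, RHS = 24 → fails

2 of 5 pairs satisfy the claim.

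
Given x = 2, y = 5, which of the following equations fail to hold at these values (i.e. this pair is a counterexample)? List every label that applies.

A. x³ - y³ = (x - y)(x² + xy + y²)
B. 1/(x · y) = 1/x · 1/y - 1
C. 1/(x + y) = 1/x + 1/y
Evaluating each claim at the given values:
A. LHS = -117, RHS = -117 → holds here (LHS = RHS)
B. LHS = 1/10, RHS = -9/10 → fails here (LHS ≠ RHS)
C. LHS = 1/7, RHS = 7/10 → fails here (LHS ≠ RHS)

Answer: B, C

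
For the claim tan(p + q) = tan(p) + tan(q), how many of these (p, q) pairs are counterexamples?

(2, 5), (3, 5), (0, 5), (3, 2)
3

Testing each pair:
(2, 5): LHS = tan(7) ≈ 0.8714, RHS = tan(5) + tan(2) ≈ -5.566 → counterexample
(3, 5): LHS = tan(8) ≈ -6.8, RHS = tan(5) + tan(3) ≈ -3.523 → counterexample
(0, 5): LHS = tan(5) ≈ -3.381, RHS = tan(5) ≈ -3.381 → satisfies claim
(3, 2): LHS = tan(5) ≈ -3.381, RHS = tan(2) + tan(3) ≈ -2.328 → counterexample

That makes 3 counterexamples.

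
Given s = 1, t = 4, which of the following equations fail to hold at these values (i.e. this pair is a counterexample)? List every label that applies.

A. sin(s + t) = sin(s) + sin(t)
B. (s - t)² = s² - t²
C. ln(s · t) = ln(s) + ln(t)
A, B

Evaluating each claim at the given values:
A. LHS = sin(5) ≈ -0.9589, RHS = sin(4) + sin(1) ≈ 0.08467 → fails here (LHS ≠ RHS)
B. LHS = 9, RHS = -15 → fails here (LHS ≠ RHS)
C. LHS = ln(4) ≈ 1.386, RHS = ln(4) ≈ 1.386 → holds here (LHS = RHS)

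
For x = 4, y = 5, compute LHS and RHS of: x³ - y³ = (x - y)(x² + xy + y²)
LHS = 4³ - 5³ = -61
RHS = (4 - 5)(4² + 4·5 + 5²) = -61

LHS = RHS: the two sides agree.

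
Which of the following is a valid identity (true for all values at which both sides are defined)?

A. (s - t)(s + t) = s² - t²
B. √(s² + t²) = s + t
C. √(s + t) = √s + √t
A

A: holds — e.g. at (4, 4), both sides equal 0.
B: fails at (3, 4) — LHS = 5, RHS = 7.
C: fails at (1, 5) — LHS = √(6) ≈ 2.449, RHS = 1 + √(5) ≈ 3.236.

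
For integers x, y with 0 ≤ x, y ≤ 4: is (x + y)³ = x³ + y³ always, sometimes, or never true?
Sometimes true

It holds at (x, y) = (0, 1) (both sides equal 1), but fails at (x, y) = (1, 3) (LHS = 64, RHS = 28).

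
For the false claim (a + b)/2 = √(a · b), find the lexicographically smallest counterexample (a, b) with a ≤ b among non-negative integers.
(a, b) = (0, 1)

At (0, 0): both sides equal 0, so it holds there.

Substituting (0, 1) into the claim:
LHS = (0 + 1)/2 = 1/2
RHS = √(0 · 1) = 0

Since LHS ≠ RHS, this pair disproves the claim, and no lexicographically smaller pair (a ≤ b, non-negative integers) does.

For instance (0, 4) is also a counterexample (LHS = 2, RHS = 0), but it's lexicographically larger.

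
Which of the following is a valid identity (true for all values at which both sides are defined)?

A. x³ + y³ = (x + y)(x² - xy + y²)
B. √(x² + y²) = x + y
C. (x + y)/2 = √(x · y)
A: holds — e.g. at (3, 5), both sides equal 152.
B: fails at (3, 3) — LHS = 3·√(2) ≈ 4.243, RHS = 6.
C: fails at (3, 5) — LHS = 4, RHS = √(15) ≈ 3.873.

Answer: A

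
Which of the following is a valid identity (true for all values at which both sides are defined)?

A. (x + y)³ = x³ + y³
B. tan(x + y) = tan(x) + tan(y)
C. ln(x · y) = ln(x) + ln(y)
A: fails at (3, 5) — LHS = 512, RHS = 152.
B: fails at (3, 3) — LHS = tan(6) ≈ -0.291, RHS = 2·tan(3) ≈ -0.2851.
C: holds — e.g. at (3, 5), both sides equal ln(15) ≈ 2.708.

Answer: C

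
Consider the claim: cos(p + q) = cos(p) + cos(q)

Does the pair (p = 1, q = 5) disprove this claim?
Yes

Substituting p = 1, q = 5:
LHS = cos(1 + 5) = cos(6) ≈ 0.9602
RHS = cos(1) + cos(5) ≈ 0.824

Since LHS ≠ RHS, this pair disproves the claim.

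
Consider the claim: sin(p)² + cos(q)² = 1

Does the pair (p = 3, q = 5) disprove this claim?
Yes

Substituting p = 3, q = 5:
LHS = sin(3)² + cos(5)² ≈ 0.1004
RHS = 1

Since LHS ≠ RHS, this pair disproves the claim.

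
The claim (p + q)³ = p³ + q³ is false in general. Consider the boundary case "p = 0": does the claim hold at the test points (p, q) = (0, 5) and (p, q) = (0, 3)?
Yes, holds at both test points

At (0, 5): LHS = 125, RHS = 125 → equal
At (0, 3): LHS = 27, RHS = 27 → equal

So the claim does hold at both of these boundary points, even though it is not an identity.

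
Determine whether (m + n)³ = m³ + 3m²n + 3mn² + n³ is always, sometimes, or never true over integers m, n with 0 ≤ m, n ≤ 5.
Always true

The identity holds for every pair in the range. For instance at (m, n) = (2, 1): both sides equal 27.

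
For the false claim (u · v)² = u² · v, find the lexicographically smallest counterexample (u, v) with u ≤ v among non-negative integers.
At (0, 1): both sides equal 0, so it holds there.
At (0, 2): both sides equal 0, so it holds there.

Substituting (1, 2) into the claim:
LHS = (1 · 2)² = 4
RHS = 1² · 2 = 2

Since LHS ≠ RHS, this pair disproves the claim, and no lexicographically smaller pair (u ≤ v, non-negative integers) does.

For instance (4, 5) is also a counterexample (LHS = 400, RHS = 80), but it's lexicographically larger.

Answer: (u, v) = (1, 2)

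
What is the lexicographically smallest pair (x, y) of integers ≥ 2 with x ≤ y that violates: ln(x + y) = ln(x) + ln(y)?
Substituting (2, 3) into the claim:
LHS = ln(2 + 3) = ln(5) ≈ 1.609
RHS = ln(2) + ln(3) ≈ 1.792

Since LHS ≠ RHS, this pair disproves the claim, and no lexicographically smaller pair (x ≤ y, integers ≥ 2) does.

For instance (6, 6) is also a counterexample (LHS = ln(12) ≈ 2.485, RHS = 2·ln(6) ≈ 3.584), but it's lexicographically larger.

Answer: (x, y) = (2, 3)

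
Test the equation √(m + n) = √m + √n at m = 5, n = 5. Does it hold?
Substituting m = 5, n = 5:

LHS = √(5 + 5) = √(10) ≈ 3.162
RHS = √5 + √5 = 2·√(5) ≈ 4.472

LHS ≠ RHS, so the equation does not hold at this point.

Answer: Fails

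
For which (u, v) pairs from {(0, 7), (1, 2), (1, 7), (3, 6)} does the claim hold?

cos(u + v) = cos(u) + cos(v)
Testing each pair:
(0, 7): LHS = cos(7) ≈ 0.7539, RHS = cos(7) + 1 ≈ 1.754 → fails
(1, 2): LHS = cos(3) ≈ -0.99, RHS = cos(2) + cos(1) ≈ 0.1242 → fails
(1, 7): LHS = cos(8) ≈ -0.1455, RHS = cos(1) + cos(7) ≈ 1.294 → fails
(3, 6): LHS = cos(9) ≈ -0.9111, RHS = cos(3) + cos(6) ≈ -0.02982 → fails

No pair satisfies the claim.

Answer: None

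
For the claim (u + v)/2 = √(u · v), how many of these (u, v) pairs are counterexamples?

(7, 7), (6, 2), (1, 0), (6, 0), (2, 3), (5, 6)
5

Testing each pair:
(7, 7): LHS = 7, RHS = 7 → satisfies claim
(6, 2): LHS = 4, RHS = 2·√(3) ≈ 3.464 → counterexample
(1, 0): LHS = 1/2, RHS = 0 → counterexample
(6, 0): LHS = 3, RHS = 0 → counterexample
(2, 3): LHS = 5/2, RHS = √(6) ≈ 2.449 → counterexample
(5, 6): LHS = 11/2, RHS = √(30) ≈ 5.477 → counterexample

That makes 5 counterexamples.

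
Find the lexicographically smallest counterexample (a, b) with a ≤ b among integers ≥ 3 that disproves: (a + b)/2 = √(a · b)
Substituting (3, 4) into the claim:
LHS = (3 + 4)/2 = 7/2
RHS = √(3 · 4) = 2·√(3) ≈ 3.464

Since LHS ≠ RHS, this pair disproves the claim, and no lexicographically smaller pair (a ≤ b, integers ≥ 3) does.

For instance (4, 10) is also a counterexample (LHS = 7, RHS = 2·√(10) ≈ 6.325), but it's lexicographically larger.

Answer: (a, b) = (3, 4)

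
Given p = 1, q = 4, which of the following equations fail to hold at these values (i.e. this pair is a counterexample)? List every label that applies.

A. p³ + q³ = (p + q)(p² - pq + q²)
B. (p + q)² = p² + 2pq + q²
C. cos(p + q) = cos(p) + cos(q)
Evaluating each claim at the given values:
A. LHS = 65, RHS = 65 → holds here (LHS = RHS)
B. LHS = 25, RHS = 25 → holds here (LHS = RHS)
C. LHS = cos(5) ≈ 0.2837, RHS = cos(4) + cos(1) ≈ -0.1133 → fails here (LHS ≠ RHS)

Answer: C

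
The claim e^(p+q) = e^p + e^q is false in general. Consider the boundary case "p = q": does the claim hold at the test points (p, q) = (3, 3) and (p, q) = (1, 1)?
No, fails at both test points

At (3, 3): LHS = e^6 ≈ 403.4 ≠ RHS = 2·e^3 ≈ 40.17
At (1, 1): LHS = e^2 ≈ 7.389 ≠ RHS = 2·e ≈ 5.437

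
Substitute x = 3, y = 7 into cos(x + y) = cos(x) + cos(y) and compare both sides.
LHS = cos(3 + 7) = cos(10) ≈ -0.8391
RHS = cos(3) + cos(7) ≈ -0.2361

LHS ≠ RHS (they differ by about 0.603), so the equation does not hold here.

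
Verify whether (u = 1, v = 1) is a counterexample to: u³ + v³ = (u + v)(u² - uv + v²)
Substituting u = 1, v = 1:
LHS = 1³ + 1³ = 2
RHS = (1 + 1)(1² - 1·1 + 1²) = 2

The sides agree, so this pair does not disprove the claim.

Answer: No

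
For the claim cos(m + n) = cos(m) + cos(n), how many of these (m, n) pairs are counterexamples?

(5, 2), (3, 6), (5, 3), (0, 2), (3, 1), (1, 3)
Testing each pair:
(5, 2): LHS = cos(7) ≈ 0.7539, RHS = cos(2) + cos(5) ≈ -0.1325 → counterexample
(3, 6): LHS = cos(9) ≈ -0.9111, RHS = cos(3) + cos(6) ≈ -0.02982 → counterexample
(5, 3): LHS = cos(8) ≈ -0.1455, RHS = cos(3) + cos(5) ≈ -0.7063 → counterexample
(0, 2): LHS = cos(2) ≈ -0.4161, RHS = cos(2) + 1 ≈ 0.5839 → counterexample
(3, 1): LHS = cos(4) ≈ -0.6536, RHS = cos(3) + cos(1) ≈ -0.4497 → counterexample
(1, 3): LHS = cos(4) ≈ -0.6536, RHS = cos(3) + cos(1) ≈ -0.4497 → counterexample

That makes 6 counterexamples.

Answer: 6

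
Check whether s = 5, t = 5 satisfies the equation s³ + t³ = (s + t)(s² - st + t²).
Substituting s = 5, t = 5:

LHS = 5³ + 5³ = 250
RHS = (5 + 5)(5² - 5·5 + 5²) = 250

LHS = RHS, so the equation holds at this point.

Answer: Holds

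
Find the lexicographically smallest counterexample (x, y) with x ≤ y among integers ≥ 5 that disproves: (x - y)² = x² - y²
(x, y) = (5, 6)

At (5, 5): both sides equal 0, so it holds there.

Substituting (5, 6) into the claim:
LHS = (5 - 6)² = 1
RHS = 5² - 6² = -11

Since LHS ≠ RHS, this pair disproves the claim, and no lexicographically smaller pair (x ≤ y, integers ≥ 5) does.

For instance (6, 8) is also a counterexample (LHS = 4, RHS = -28), but it's lexicographically larger.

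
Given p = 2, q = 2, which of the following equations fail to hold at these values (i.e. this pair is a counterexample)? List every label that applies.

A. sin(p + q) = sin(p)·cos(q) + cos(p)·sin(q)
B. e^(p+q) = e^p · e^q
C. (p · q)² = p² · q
Evaluating each claim at the given values:
A. LHS = sin(4) ≈ -0.7568, RHS = 2·sin(2)·cos(2) ≈ -0.7568 → holds here (LHS = RHS)
B. LHS = e^4 ≈ 54.6, RHS = e^4 ≈ 54.6 → holds here (LHS = RHS)
C. LHS = 16, RHS = 8 → fails here (LHS ≠ RHS)

Answer: C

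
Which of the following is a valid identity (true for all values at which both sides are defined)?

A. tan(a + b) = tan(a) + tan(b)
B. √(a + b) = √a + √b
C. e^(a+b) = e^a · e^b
C

A: fails at (1, 4) — LHS = tan(5) ≈ -3.381, RHS = tan(4) + tan(1) ≈ 2.715.
B: fails at (5, 8) — LHS = √(13) ≈ 3.606, RHS = √(5) + 2·√(2) ≈ 5.064.
C: holds — e.g. at (3, 7), both sides equal e^10 ≈ 22026.5.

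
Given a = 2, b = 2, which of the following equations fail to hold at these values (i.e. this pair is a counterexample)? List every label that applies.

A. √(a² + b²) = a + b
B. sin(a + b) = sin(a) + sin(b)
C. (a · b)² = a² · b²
A, B

Evaluating each claim at the given values:
A. LHS = 2·√(2) ≈ 2.828, RHS = 4 → fails here (LHS ≠ RHS)
B. LHS = sin(4) ≈ -0.7568, RHS = 2·sin(2) ≈ 1.819 → fails here (LHS ≠ RHS)
C. LHS = 16, RHS = 16 → holds here (LHS = RHS)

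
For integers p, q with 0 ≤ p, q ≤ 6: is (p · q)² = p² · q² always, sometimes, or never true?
Always true

The identity holds for every pair in the range. For instance at (p, q) = (4, 4): both sides equal 256.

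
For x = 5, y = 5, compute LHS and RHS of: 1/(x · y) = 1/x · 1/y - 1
LHS = 1/(5 · 5) = 1/25
RHS = 1/5 · 1/5 - 1 = -24/25

LHS ≠ RHS, so the equation does not hold here.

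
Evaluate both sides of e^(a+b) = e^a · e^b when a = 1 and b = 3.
LHS = e^(1+3) = e^4 ≈ 54.6
RHS = e^1 · e^3 = e^4 ≈ 54.6

LHS = RHS: the two sides agree.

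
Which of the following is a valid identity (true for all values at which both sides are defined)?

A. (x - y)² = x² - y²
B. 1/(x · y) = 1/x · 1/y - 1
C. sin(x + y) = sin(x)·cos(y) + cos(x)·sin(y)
C

A: fails at (1, 2) — LHS = 1, RHS = -3.
B: fails at (2, 2) — LHS = 1/4, RHS = -3/4.
C: holds — e.g. at (3, 5), both sides equal sin(8) ≈ 0.9894.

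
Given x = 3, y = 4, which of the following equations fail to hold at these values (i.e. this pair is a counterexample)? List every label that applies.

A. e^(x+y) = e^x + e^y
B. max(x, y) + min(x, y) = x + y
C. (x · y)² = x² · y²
A

Evaluating each claim at the given values:
A. LHS = e^7 ≈ 1097, RHS = e^3 + e^4 ≈ 74.68 → fails here (LHS ≠ RHS)
B. LHS = 7, RHS = 7 → holds here (LHS = RHS)
C. LHS = 144, RHS = 144 → holds here (LHS = RHS)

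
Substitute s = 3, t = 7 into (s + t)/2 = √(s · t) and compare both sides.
LHS = (3 + 7)/2 = 5
RHS = √(3 · 7) = √(21) ≈ 4.583

LHS ≠ RHS (they differ by about 0.4174), so the equation does not hold here.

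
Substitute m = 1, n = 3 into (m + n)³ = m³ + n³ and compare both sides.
LHS = (1 + 3)³ = 64
RHS = 1³ + 3³ = 28

LHS ≠ RHS, so the equation does not hold here.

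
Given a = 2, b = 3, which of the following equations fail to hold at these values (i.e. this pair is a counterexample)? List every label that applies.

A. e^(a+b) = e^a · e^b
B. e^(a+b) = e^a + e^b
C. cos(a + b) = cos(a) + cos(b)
Evaluating each claim at the given values:
A. LHS = e^5 ≈ 148.4, RHS = e^5 ≈ 148.4 → holds here (LHS = RHS)
B. LHS = e^5 ≈ 148.4, RHS = e^2 + e^3 ≈ 27.47 → fails here (LHS ≠ RHS)
C. LHS = cos(5) ≈ 0.2837, RHS = cos(3) + cos(2) ≈ -1.406 → fails here (LHS ≠ RHS)

Answer: B, C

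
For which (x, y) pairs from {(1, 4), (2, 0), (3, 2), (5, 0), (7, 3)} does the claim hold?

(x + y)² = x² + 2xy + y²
Testing each pair:
(1, 4): LHS = 25, RHS = 25 → holds
(2, 0): LHS = 4, RHS = 4 → holds
(3, 2): LHS = 25, RHS = 25 → holds
(5, 0): LHS = 25, RHS = 25 → holds
(7, 3): LHS = 100, RHS = 100 → holds

Every pair satisfies the claim.

Answer: All pairs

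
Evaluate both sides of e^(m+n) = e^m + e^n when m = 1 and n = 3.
LHS = e^(1+3) = e^4 ≈ 54.6
RHS = e^1 + e^3 = e + e^3 ≈ 22.8

LHS ≠ RHS (they differ by about 31.79), so the equation does not hold here.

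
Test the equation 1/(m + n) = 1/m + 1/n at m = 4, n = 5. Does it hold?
Fails

Substituting m = 4, n = 5:

LHS = 1/(4 + 5) = 1/9
RHS = 1/4 + 1/5 = 9/20

LHS ≠ RHS, so the equation does not hold at this point.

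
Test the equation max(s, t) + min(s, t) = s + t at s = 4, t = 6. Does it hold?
Substituting s = 4, t = 6:

LHS = max(4, 6) + min(4, 6) = 10
RHS = 4 + 6 = 10

LHS = RHS, so the equation holds at this point.

Answer: Holds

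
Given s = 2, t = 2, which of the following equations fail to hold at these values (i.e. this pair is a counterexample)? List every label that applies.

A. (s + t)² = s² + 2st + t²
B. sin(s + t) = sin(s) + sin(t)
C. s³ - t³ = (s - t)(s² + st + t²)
Evaluating each claim at the given values:
A. LHS = 16, RHS = 16 → holds here (LHS = RHS)
B. LHS = sin(4) ≈ -0.7568, RHS = 2·sin(2) ≈ 1.819 → fails here (LHS ≠ RHS)
C. LHS = 0, RHS = 0 → holds here (LHS = RHS)

Answer: B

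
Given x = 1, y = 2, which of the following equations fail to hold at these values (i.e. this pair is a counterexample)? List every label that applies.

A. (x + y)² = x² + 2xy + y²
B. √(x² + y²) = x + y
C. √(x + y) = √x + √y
Evaluating each claim at the given values:
A. LHS = 9, RHS = 9 → holds here (LHS = RHS)
B. LHS = √(5) ≈ 2.236, RHS = 3 → fails here (LHS ≠ RHS)
C. LHS = √(3) ≈ 1.732, RHS = 1 + √(2) ≈ 2.414 → fails here (LHS ≠ RHS)

Answer: B, C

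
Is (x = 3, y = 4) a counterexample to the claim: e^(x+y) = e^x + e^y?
Substituting x = 3, y = 4:
LHS = e^(3+4) = e^7 ≈ 1097
RHS = e^3 + e^4 ≈ 74.68

Since LHS ≠ RHS, this pair disproves the claim.

Answer: Yes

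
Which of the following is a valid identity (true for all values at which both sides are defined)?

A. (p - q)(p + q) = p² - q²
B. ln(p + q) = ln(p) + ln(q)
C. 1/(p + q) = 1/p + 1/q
A

A: holds — e.g. at (4, 5), both sides equal -9.
B: fails at (1, 3) — LHS = ln(4) ≈ 1.386, RHS = ln(3) ≈ 1.099.
C: fails at (1, 3) — LHS = 1/4, RHS = 4/3.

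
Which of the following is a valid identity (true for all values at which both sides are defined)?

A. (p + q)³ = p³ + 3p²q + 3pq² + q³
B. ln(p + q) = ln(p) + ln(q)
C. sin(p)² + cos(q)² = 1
A: holds — e.g. at (6, 7), both sides equal 2197.
B: fails at (2, 3) — LHS = ln(5) ≈ 1.609, RHS = ln(2) + ln(3) ≈ 1.792.
C: fails at (5, 8) — LHS = cos(8)² + sin(5)² ≈ 0.9407, RHS = 1.

Answer: A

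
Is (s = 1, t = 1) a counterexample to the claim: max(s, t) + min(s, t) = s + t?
Substituting s = 1, t = 1:
LHS = max(1, 1) + min(1, 1) = 2
RHS = 1 + 1 = 2

The sides agree, so this pair does not disprove the claim.

Answer: No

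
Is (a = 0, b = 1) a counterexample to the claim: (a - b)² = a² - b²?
Substituting a = 0, b = 1:
LHS = (0 - 1)² = 1
RHS = 0² - 1² = -1

Since LHS ≠ RHS, this pair disproves the claim.

Answer: Yes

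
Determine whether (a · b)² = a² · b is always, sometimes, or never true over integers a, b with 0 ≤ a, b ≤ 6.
Sometimes true

It holds at (a, b) = (3, 1) (both sides equal 9), but fails at (a, b) = (1, 2) (LHS = 4, RHS = 2).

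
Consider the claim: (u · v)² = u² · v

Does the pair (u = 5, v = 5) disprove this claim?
Substituting u = 5, v = 5:
LHS = (5 · 5)² = 625
RHS = 5² · 5 = 125

Since LHS ≠ RHS, this pair disproves the claim.

Answer: Yes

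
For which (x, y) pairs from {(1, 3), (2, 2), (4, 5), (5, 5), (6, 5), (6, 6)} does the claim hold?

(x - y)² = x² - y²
Testing each pair:
(1, 3): LHS = 4, RHS = -8 → fails
(2, 2): LHS = 0, RHS = 0 → holds
(4, 5): LHS = 1, RHS = -9 → fails
(5, 5): LHS = 0, RHS = 0 → holds
(6, 5): LHS = 1, RHS = 11 → fails
(6, 6): LHS = 0, RHS = 0 → holds

3 of 6 pairs satisfy the claim.

Answer: (2, 2), (5, 5), (6, 6)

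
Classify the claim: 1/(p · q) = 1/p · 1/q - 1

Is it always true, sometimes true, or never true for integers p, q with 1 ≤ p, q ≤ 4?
Never true

The claim fails for every pair in the range. For instance at (p, q) = (2, 4): LHS = 1/8, RHS = -7/8.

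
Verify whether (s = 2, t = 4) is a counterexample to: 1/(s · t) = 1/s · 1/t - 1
Substituting s = 2, t = 4:
LHS = 1/(2 · 4) = 1/8
RHS = 1/2 · 1/4 - 1 = -7/8

Since LHS ≠ RHS, this pair disproves the claim.

Answer: Yes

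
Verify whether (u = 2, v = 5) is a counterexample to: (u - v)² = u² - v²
Yes

Substituting u = 2, v = 5:
LHS = (2 - 5)² = 9
RHS = 2² - 5² = -21

Since LHS ≠ RHS, this pair disproves the claim.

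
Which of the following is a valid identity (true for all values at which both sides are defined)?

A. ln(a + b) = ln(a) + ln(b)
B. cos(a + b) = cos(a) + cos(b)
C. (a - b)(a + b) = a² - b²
A: fails at (3, 7) — LHS = ln(10) ≈ 2.303, RHS = ln(3) + ln(7) ≈ 3.045.
B: fails at (3, 5) — LHS = cos(8) ≈ -0.1455, RHS = cos(3) + cos(5) ≈ -0.7063.
C: holds — e.g. at (3, 4), both sides equal -7.

Answer: C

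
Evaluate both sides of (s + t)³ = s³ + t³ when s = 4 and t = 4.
LHS = (4 + 4)³ = 512
RHS = 4³ + 4³ = 128

LHS ≠ RHS, so the equation does not hold here.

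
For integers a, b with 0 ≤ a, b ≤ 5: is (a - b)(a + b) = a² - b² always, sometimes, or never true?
The identity holds for every pair in the range. For instance at (a, b) = (3, 4): both sides equal -7.

Answer: Always true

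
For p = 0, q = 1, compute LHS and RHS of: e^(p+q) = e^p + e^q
LHS = e^(0+1) = e ≈ 2.718
RHS = e^0 + e^1 = 1 + e ≈ 3.718

LHS ≠ RHS (they differ by about 1), so the equation does not hold here.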